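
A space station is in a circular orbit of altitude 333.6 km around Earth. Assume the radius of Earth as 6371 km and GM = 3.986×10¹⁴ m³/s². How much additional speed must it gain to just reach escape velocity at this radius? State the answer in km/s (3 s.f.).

r = 6371 + 333.6 = 6704.6 km = 6.7046×10⁶ m.
Circular speed v_c = √(μ/r) = 7710 m/s.
Escape speed v_esc = √(2μ/r) = √2 × v_c = 10900 m/s.
Δv = v_esc − v_c = 3194 m/s = 3.194 km/s.

Δv ≈ 3.19 km/s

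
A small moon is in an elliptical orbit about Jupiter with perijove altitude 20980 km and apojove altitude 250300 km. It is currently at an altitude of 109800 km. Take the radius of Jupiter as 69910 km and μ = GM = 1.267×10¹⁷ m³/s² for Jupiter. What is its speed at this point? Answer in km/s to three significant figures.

v ≈ 28.2 km/s

r_p = 69910 + 20980 = 90890 km = 9.0890×10⁷ m.
r_a = 69910 + 250300 = 320210 km = 3.2021×10⁸ m.
r = 69910 + 109800 = 1.7971×10⁵ km = 1.797×10⁸ m.
Semi-major axis a = (r_p + r_a)/2 = 2.0555×10⁵ km = 2.056×10⁸ m.
Vis-viva: v² = μ(2/r − 1/a) = 1.267×10¹⁷ × (1.113×10⁻⁸ − 4.865×10⁻⁹) = 7.937×10⁸ m²/s².
v = 28170 m/s = 28.17 km/s.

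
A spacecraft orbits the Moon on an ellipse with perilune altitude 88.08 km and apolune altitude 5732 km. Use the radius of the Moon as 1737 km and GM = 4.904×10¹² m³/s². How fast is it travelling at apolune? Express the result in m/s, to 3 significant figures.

v ≈ 508 m/s

r_p = 1737 + 88.08 = 1825.1 km = 1.8251×10⁶ m.
r_a = 1737 + 5732 = 7469.0 km = 7.4690×10⁶ m.
Semi-major axis a = (r_p + r_a)/2 = 4647.0 km = 4.647×10⁶ m.
Vis-viva: v² = μ(2/r − 1/a) = 4.904×10¹² × (2.678×10⁻⁷ − 2.152×10⁻⁷) = 2.579×10⁵ m²/s².
v = 507.8 m/s.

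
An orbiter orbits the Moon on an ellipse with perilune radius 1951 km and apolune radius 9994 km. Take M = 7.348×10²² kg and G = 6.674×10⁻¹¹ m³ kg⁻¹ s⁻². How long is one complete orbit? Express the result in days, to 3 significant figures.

T ≈ 0.479 days

μ = GM = 6.674×10⁻¹¹ × 7.348×10²² = 4.904×10¹² m³/s².
Semi-major axis a = (r_p + r_a)/2 = (1951.0 + 9994.0)/2 = 5972.5 km = 5.972×10⁶ m.
By Kepler's third law T = 2π√(a³/μ) = 2π × 6.591×10³ = 4.141×10⁴ s.
= 0.4793 days.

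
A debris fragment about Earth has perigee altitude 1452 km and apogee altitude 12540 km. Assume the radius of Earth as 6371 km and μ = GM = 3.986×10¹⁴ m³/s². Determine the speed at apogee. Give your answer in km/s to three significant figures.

v ≈ 3.51 km/s

r_p = 6371 + 1452 = 7823.0 km = 7.8230×10⁶ m.
r_a = 6371 + 12540 = 18911 km = 1.8911×10⁷ m.
Semi-major axis a = (r_p + r_a)/2 = 13367 km = 1.337×10⁷ m.
Vis-viva: v² = μ(2/r − 1/a) = 3.986×10¹⁴ × (1.058×10⁻⁷ − 7.481×10⁻⁸) = 1.234×10⁷ m²/s².
v = 3512 m/s = 3.512 km/s.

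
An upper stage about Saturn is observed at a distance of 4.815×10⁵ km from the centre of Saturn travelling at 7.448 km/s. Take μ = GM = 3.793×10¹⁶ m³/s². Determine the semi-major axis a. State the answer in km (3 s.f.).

r = 4.815×10⁸ m.
Vis-viva rearranged: 1/a = 2/r − v²/μ = 4.154×10⁻⁹ − 1.463×10⁻⁹ = 2.691×10⁻⁹ m⁻¹.
a = 3.716×10⁸ m = 3.7158×10⁵ km.

a ≈ 3.72×10⁵ km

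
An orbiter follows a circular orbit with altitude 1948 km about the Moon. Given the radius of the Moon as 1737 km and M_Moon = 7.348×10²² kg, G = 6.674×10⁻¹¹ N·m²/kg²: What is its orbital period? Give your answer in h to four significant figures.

μ = GM = 6.674×10⁻¹¹ × 7.348×10²² = 4.904×10¹² m³/s².
r = 1737 + 1948 = 3685.0 km = 3.6850×10⁶ m.
Kepler's third law: T = 2π√(r³/μ) = 2π√((3.685×10⁶)³ / 4.904×10¹²).
r³/μ = 1.020×10⁷ s², so T = 2π × 3.194×10³ = 2.007×10⁴ s.
Converting: 2.007×10⁴ s ÷ 3600 = 5.575 h.

T ≈ 5.575 h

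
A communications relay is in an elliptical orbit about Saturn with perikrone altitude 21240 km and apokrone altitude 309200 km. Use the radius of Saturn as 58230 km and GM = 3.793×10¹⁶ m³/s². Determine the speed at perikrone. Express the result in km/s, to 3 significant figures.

v ≈ 28.0 km/s

r_p = 58230 + 21240 = 79470 km = 7.9470×10⁷ m.
r_a = 58230 + 309200 = 367430 km = 3.6743×10⁸ m.
Semi-major axis a = (r_p + r_a)/2 = 2.2345×10⁵ km = 2.234×10⁸ m.
Vis-viva: v² = μ(2/r − 1/a) = 3.793×10¹⁶ × (2.517×10⁻⁸ − 4.475×10⁻⁹) = 7.848×10⁸ m²/s².
v = 28010 m/s = 28.01 km/s.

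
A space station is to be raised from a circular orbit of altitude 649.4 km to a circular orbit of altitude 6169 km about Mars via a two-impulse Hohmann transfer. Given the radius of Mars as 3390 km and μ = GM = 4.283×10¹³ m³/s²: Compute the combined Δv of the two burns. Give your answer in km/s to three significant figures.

r₁ = 3390 + 649.4 = 4039.4 km = 4.0394×10⁶ m.
r₂ = 3390 + 6169 = 9559.0 km = 9.5590×10⁶ m.
Transfer ellipse a_t = (r₁ + r₂)/2 = 6.799×10⁶ m.
At r₁: circular v_c1 = √(μ/r₁) = 3256 m/s; transfer-periapsis v_p = √[μ(2/r₁ − 1/a_t)] = 3861 m/s.
Δv₁ = v_p − v_c1 = 604.7 m/s.
At r₂: circular v_c2 = √(μ/r₂) = 2117 m/s; transfer-apoapsis v_a = √[μ(2/r₂ − 1/a_t)] = 1632 m/s.
Δv₂ = v_c2 − v_a = 485.2 m/s.
Total Δv = Δv₁ + Δv₂ = 1090 m/s = 1.090 km/s.

Δv_total ≈ 1.09 km/s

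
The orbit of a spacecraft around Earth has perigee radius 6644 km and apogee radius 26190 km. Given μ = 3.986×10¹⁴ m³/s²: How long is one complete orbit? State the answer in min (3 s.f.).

T ≈ 349 min

Semi-major axis a = (r_p + r_a)/2 = (6644.0 + 26190)/2 = 16417 km = 1.642×10⁷ m.
By Kepler's third law T = 2π√(a³/μ) = 2π × 3.332×10³ = 2.093×10⁴ s.
= 348.9 min.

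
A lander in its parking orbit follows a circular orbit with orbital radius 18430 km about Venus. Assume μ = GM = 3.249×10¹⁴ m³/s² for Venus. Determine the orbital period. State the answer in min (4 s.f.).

T ≈ 459.7 min

r = 18430 km = 1.843×10⁷ m.
Kepler's third law: T = 2π√(r³/μ) = 2π√((1.843×10⁷)³ / 3.249×10¹⁴).
r³/μ = 1.927×10⁷ s², so T = 2π × 4.389×10³ = 2.758×10⁴ s.
Converting: 2.758×10⁴ s ÷ 60.00 = 459.7 min.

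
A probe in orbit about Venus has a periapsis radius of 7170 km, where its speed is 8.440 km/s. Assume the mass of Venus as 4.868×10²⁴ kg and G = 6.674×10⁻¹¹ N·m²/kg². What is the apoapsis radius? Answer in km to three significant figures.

μ = GM = 6.674×10⁻¹¹ × 4.868×10²⁴ = 3.249×10¹⁴ m³/s².
r_p = 7.170×10⁶ m.
Specific energy ε = v²/2 − μ/r = -9.696×10⁶ J/kg, so a = −μ/(2ε) = 1.675×10⁷ m.
The apsides satisfy r_p + r_a = 2a, so the apoapsis radius is 2a − r_p = 2.634×10⁷ m = 26339 km.

apoapsis radius ≈ 26300 km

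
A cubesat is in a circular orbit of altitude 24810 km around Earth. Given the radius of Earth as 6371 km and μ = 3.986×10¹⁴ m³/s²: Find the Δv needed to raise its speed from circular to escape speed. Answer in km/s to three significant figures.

Δv ≈ 1.48 km/s

r = 6371 + 24810 = 31181 km = 3.1181×10⁷ m.
Circular speed v_c = √(μ/r) = 3575 m/s.
Escape speed v_esc = √(2μ/r) = √2 × v_c = 5056 m/s.
Δv = v_esc − v_c = 1481 m/s = 1.481 km/s.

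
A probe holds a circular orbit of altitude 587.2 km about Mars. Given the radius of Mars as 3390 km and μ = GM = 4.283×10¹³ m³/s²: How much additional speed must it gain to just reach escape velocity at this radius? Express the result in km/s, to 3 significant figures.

Δv ≈ 1.36 km/s

r = 3390 + 587.2 = 3977.2 km = 3.9772×10⁶ m.
Circular speed v_c = √(μ/r) = 3282 m/s.
Escape speed v_esc = √(2μ/r) = √2 × v_c = 4641 m/s.
Δv = v_esc − v_c = 1359 m/s = 1.359 km/s.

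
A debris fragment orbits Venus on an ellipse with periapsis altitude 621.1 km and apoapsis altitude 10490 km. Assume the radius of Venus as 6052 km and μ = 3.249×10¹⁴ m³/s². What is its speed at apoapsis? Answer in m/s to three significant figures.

r_p = 6052 + 621.1 = 6673.1 km = 6.6731×10⁶ m.
r_a = 6052 + 10490 = 16542 km = 1.6542×10⁷ m.
Semi-major axis a = (r_p + r_a)/2 = 11608 km = 1.161×10⁷ m.
Vis-viva: v² = μ(2/r − 1/a) = 3.249×10¹⁴ × (1.209×10⁻⁷ − 8.615×10⁻⁸) = 1.129×10⁷ m²/s².
v = 3360 m/s.

v ≈ 3360 m/s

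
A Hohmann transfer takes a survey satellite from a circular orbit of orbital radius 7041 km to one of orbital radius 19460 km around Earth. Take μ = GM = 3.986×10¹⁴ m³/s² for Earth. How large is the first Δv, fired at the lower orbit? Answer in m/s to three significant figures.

r₁ = 7041 km = 7.041×10⁶ m.
r₂ = 19460 km = 1.946×10⁷ m.
Transfer ellipse a_t = (r₁ + r₂)/2 = 1.325×10⁷ m.
At r₁: circular v_c1 = √(μ/r₁) = 7524 m/s; transfer-perigee v_p = √[μ(2/r₁ − 1/a_t)] = 9118 m/s.
Δv₁ = v_p − v_c1 = 1594 m/s.

Δv ≈ 1590 m/s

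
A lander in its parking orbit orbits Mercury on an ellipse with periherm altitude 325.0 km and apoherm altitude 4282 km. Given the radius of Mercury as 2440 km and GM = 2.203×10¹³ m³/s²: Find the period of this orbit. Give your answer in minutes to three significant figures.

T ≈ 230 minutes

r_p = 2440 + 325.0 = 2765.0 km = 2.7650×10⁶ m.
r_a = 2440 + 4282 = 6722.0 km = 6.7220×10⁶ m.
Semi-major axis a = (r_p + r_a)/2 = (2765.0 + 6722.0)/2 = 4743.5 km = 4.744×10⁶ m.
By Kepler's third law T = 2π√(a³/μ) = 2π × 2.201×10³ = 1.383×10⁴ s.
= 230.5 minutes.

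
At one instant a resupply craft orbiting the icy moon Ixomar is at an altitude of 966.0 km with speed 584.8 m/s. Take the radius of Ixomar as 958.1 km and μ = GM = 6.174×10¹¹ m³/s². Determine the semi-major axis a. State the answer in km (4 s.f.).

r = 958.1 + 966.0 = 1924.1 km = 1.924×10⁶ m.
Specific orbital energy ε = v²/2 − μ/r = (584.8)²/2 − 6.174×10¹¹/1.924×10⁶ = -1.499×10⁵ J/kg.
Since ε = −μ/(2a), a = −μ/(2ε) = 2.060×10⁶ m = 2059.6 km.

a ≈ 2060 km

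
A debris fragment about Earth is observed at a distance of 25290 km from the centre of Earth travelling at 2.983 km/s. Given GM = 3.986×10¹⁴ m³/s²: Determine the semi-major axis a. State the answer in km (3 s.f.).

a ≈ 17600 km

r = 2.529×10⁷ m.
Vis-viva rearranged: 1/a = 2/r − v²/μ = 7.908×10⁻⁸ − 2.232×10⁻⁸ = 5.676×10⁻⁸ m⁻¹.
a = 1.762×10⁷ m = 17618 km.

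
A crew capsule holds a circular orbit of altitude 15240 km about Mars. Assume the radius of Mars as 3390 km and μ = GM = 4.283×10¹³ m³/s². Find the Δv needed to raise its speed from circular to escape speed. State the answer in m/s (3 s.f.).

r = 3390 + 15240 = 18630 km = 1.8630×10⁷ m.
Circular speed v_c = √(μ/r) = 1516 m/s.
Escape speed v_esc = √(2μ/r) = √2 × v_c = 2144 m/s.
Δv = v_esc − v_c = 628.0 m/s.

Δv ≈ 628 m/s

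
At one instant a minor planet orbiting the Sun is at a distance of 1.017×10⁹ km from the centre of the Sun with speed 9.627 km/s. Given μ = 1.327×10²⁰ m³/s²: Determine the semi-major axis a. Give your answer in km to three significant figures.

r = 1.017×10¹² m.
Vis-viva rearranged: 1/a = 2/r − v²/μ = 1.967×10⁻¹² − 6.984×10⁻¹³ = 1.268×10⁻¹² m⁻¹.
a = 7.885×10¹¹ m = 7.8855×10⁸ km.

a ≈ 7.89×10⁸ km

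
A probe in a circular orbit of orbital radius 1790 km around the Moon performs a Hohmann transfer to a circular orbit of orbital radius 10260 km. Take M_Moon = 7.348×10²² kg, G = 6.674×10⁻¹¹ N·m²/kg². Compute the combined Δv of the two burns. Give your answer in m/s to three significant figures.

Δv_total ≈ 819 m/s

μ = GM = 6.674×10⁻¹¹ × 7.348×10²² = 4.904×10¹² m³/s².
r₁ = 1790 km = 1.790×10⁶ m.
r₂ = 10260 km = 1.026×10⁷ m.
Transfer ellipse a_t = (r₁ + r₂)/2 = 6.025×10⁶ m.
At r₁: circular v_c1 = √(μ/r₁) = 1655 m/s; transfer-perilune v_p = √[μ(2/r₁ − 1/a_t)] = 2160 m/s.
Δv₁ = v_p − v_c1 = 504.8 m/s.
At r₂: circular v_c2 = √(μ/r₂) = 691.4 m/s; transfer-apolune v_a = √[μ(2/r₂ − 1/a_t)] = 376.8 m/s.
Δv₂ = v_c2 − v_a = 314.5 m/s.
Total Δv = Δv₁ + Δv₂ = 819.3 m/s.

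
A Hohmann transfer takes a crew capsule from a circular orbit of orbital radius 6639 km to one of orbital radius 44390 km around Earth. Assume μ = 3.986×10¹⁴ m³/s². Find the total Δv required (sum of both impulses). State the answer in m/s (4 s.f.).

r₁ = 6639 km = 6.639×10⁶ m.
r₂ = 44390 km = 4.439×10⁷ m.
Transfer ellipse a_t = (r₁ + r₂)/2 = 2.551×10⁷ m.
At r₁: circular v_c1 = √(μ/r₁) = 7748 m/s; transfer-perigee v_p = √[μ(2/r₁ − 1/a_t)] = 10220 m/s.
Δv₁ = v_p − v_c1 = 2472 m/s.
At r₂: circular v_c2 = √(μ/r₂) = 2997 m/s; transfer-apogee v_a = √[μ(2/r₂ − 1/a_t)] = 1529 m/s.
Δv₂ = v_c2 − v_a = 1468 m/s.
Total Δv = Δv₁ + Δv₂ = 3940 m/s.

Δv_total ≈ 3940 m/s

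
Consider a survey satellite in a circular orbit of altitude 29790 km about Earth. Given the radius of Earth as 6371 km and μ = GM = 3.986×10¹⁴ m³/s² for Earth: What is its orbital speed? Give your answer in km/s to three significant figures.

v ≈ 3.32 km/s

r = 6371 + 29790 = 36161 km = 3.6161×10⁷ m.
For a circular orbit v = √(μ/r) = √(3.986×10¹⁴ / 3.616×10⁷) = √(1.102×10⁷) = 3320 m/s.
That is 3.320 km/s.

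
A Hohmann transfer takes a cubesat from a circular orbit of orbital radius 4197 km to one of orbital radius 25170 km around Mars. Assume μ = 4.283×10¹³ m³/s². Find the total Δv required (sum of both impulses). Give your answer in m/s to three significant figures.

r₁ = 4197 km = 4.197×10⁶ m.
r₂ = 25170 km = 2.517×10⁷ m.
Transfer ellipse a_t = (r₁ + r₂)/2 = 1.468×10⁷ m.
At r₁: circular v_c1 = √(μ/r₁) = 3195 m/s; transfer-periapsis v_p = √[μ(2/r₁ − 1/a_t)] = 4182 m/s.
Δv₁ = v_p − v_c1 = 987.9 m/s.
At r₂: circular v_c2 = √(μ/r₂) = 1304 m/s; transfer-apoapsis v_a = √[μ(2/r₂ − 1/a_t)] = 697.4 m/s.
Δv₂ = v_c2 − v_a = 607.1 m/s.
Total Δv = Δv₁ + Δv₂ = 1595 m/s.

Δv_total ≈ 1600 m/s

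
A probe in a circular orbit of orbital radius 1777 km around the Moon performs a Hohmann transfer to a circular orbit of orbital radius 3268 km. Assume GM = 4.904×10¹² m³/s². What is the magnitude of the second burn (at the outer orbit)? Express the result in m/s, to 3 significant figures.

r₁ = 1777 km = 1.777×10⁶ m.
r₂ = 3268 km = 3.268×10⁶ m.
Transfer ellipse a_t = (r₁ + r₂)/2 = 2.522×10⁶ m.
At r₁: circular v_c1 = √(μ/r₁) = 1661 m/s; transfer-perilune v_p = √[μ(2/r₁ − 1/a_t)] = 1891 m/s.
At r₂: circular v_c2 = √(μ/r₂) = 1225 m/s; transfer-apolune v_a = √[μ(2/r₂ − 1/a_t)] = 1028 m/s.
Δv₂ = v_c2 − v_a = 196.8 m/s.

Δv ≈ 197 m/s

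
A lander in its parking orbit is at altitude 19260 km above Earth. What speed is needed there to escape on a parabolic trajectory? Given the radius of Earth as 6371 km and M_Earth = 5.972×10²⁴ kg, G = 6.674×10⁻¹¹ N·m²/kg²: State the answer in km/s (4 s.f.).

v_esc ≈ 5.577 km/s

μ = GM = 6.674×10⁻¹¹ × 5.972×10²⁴ = 3.986×10¹⁴ m³/s².
r = 6371 + 19260 = 25631 km = 2.5631×10⁷ m.
Escape speed v_esc = √(2μ/r) = √(2 × 3.986×10¹⁴ / 2.563×10⁷) = √(3.110×10⁷) = 5577 m/s.
= 5.577 km/s.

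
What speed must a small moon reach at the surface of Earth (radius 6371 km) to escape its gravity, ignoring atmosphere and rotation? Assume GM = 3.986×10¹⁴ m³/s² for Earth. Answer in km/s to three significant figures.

r = R = 6.371×10⁶ m.
Escape speed v_esc = √(2μ/r) = √(2 × 3.986×10¹⁴ / 6.371×10⁶) = √(1.251×10⁸) = 11190 m/s.
= 11.19 km/s.

v_esc ≈ 11.2 km/s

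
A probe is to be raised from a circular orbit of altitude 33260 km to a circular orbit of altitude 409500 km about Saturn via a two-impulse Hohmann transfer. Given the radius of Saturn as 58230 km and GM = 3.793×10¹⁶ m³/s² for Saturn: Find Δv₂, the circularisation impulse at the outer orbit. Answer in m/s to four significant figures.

Δv ≈ 3854 m/s

r₁ = 58230 + 33260 = 91490 km = 9.1490×10⁷ m.
r₂ = 58230 + 409500 = 467730 km = 4.6773×10⁸ m.
Transfer ellipse a_t = (r₁ + r₂)/2 = 2.796×10⁸ m.
At r₁: circular v_c1 = √(μ/r₁) = 20360 m/s; transfer-perikrone v_p = √[μ(2/r₁ − 1/a_t)] = 26330 m/s.
At r₂: circular v_c2 = √(μ/r₂) = 9005 m/s; transfer-apokrone v_a = √[μ(2/r₂ − 1/a_t)] = 5151 m/s.
Δv₂ = v_c2 − v_a = 3854 m/s.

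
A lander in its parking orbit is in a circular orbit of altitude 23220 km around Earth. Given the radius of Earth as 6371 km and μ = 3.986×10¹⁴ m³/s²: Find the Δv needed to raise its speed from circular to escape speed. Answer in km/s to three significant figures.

Δv ≈ 1.52 km/s

r = 6371 + 23220 = 29591 km = 2.9591×10⁷ m.
Circular speed v_c = √(μ/r) = 3670 m/s.
Escape speed v_esc = √(2μ/r) = √2 × v_c = 5190 m/s.
Δv = v_esc − v_c = 1520 m/s = 1.520 km/s.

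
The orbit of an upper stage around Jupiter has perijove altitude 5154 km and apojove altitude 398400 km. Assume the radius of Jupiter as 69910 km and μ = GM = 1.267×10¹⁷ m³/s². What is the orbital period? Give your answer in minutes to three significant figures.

r_p = 69910 + 5154 = 75064 km = 7.5064×10⁷ m.
r_a = 69910 + 398400 = 468310 km = 4.6831×10⁸ m.
Semi-major axis a = (r_p + r_a)/2 = (75064 + 4.6831×10⁵)/2 = 2.7169×10⁵ km = 2.717×10⁸ m.
By Kepler's third law T = 2π√(a³/μ) = 2π × 1.258×10⁴ = 7.905×10⁴ s.
= 1317 minutes.

T ≈ 1320 minutes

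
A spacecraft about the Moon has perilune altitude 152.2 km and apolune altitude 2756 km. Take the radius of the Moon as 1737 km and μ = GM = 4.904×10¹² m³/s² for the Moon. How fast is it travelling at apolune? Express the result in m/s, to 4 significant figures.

r_p = 1737 + 152.2 = 1889.2 km = 1.8892×10⁶ m.
r_a = 1737 + 2756 = 4493.0 km = 4.4930×10⁶ m.
Semi-major axis a = (r_p + r_a)/2 = 3191.1 km = 3.191×10⁶ m.
Vis-viva: v² = μ(2/r − 1/a) = 4.904×10¹² × (4.451×10⁻⁷ − 3.134×10⁻⁷) = 6.462×10⁵ m²/s².
v = 803.9 m/s.

v ≈ 803.9 m/s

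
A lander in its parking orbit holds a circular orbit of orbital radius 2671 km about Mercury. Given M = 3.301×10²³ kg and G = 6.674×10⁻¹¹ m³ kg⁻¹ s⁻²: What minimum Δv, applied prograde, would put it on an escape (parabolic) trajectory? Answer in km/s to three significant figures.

Δv ≈ 1.19 km/s

μ = GM = 6.674×10⁻¹¹ × 3.301×10²³ = 2.203×10¹³ m³/s².
r = 2671 km = 2.671×10⁶ m.
Circular speed v_c = √(μ/r) = 2872 m/s.
Escape speed v_esc = √(2μ/r) = √2 × v_c = 4062 m/s.
Δv = v_esc − v_c = 1190 m/s = 1.190 km/s.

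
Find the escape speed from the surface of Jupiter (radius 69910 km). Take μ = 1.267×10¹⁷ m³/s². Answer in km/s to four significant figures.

r = R = 6.991×10⁷ m.
Escape speed v_esc = √(2μ/r) = √(2 × 1.267×10¹⁷ / 6.991×10⁷) = √(3.625×10⁹) = 60210 m/s.
= 60.21 km/s.

v_esc ≈ 60.21 km/s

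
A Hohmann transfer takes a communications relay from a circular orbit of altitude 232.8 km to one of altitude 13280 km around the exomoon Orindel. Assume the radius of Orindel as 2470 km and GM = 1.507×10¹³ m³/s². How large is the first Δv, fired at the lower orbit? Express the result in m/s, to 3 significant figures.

r₁ = 2470 + 232.8 = 2702.8 km = 2.7028×10⁶ m.
r₂ = 2470 + 13280 = 15750 km = 1.5750×10⁷ m.
Transfer ellipse a_t = (r₁ + r₂)/2 = 9.226×10⁶ m.
At r₁: circular v_c1 = √(μ/r₁) = 2361 m/s; transfer-periapsis v_p = √[μ(2/r₁ − 1/a_t)] = 3085 m/s.
Δv₁ = v_p − v_c1 = 723.8 m/s.

Δv ≈ 724 m/s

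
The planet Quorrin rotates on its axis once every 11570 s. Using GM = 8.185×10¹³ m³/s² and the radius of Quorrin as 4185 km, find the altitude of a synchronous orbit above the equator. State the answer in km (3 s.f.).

h_sync ≈ 2340 km

A synchronous orbit has period T, so by Kepler's third law a = (μT²/4π²)^(1/3).
μT²/4π² = 8.185×10¹³ × (1.157×10⁴)² / 39.48 = 2.775×10²⁰ m³.
a = 6.523×10⁶ m = 6522.9 km.
Altitude h = a − R = 6522.9 − 4185 = 2337.9 km.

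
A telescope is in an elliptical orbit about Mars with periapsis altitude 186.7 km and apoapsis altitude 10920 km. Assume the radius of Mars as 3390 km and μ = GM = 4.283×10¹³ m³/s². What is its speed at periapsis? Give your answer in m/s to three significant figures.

v ≈ 4380 m/s

r_p = 3390 + 186.7 = 3576.7 km = 3.5767×10⁶ m.
r_a = 3390 + 10920 = 14310 km = 1.4310×10⁷ m.
Semi-major axis a = (r_p + r_a)/2 = 8943.4 km = 8.943×10⁶ m.
Vis-viva: v² = μ(2/r − 1/a) = 4.283×10¹³ × (5.592×10⁻⁷ − 1.118×10⁻⁷) = 1.916×10⁷ m²/s².
v = 4377 m/s.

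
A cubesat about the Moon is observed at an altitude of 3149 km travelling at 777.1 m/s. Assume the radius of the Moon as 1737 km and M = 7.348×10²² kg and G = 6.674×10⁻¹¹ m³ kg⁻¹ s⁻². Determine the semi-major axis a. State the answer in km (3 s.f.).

μ = GM = 6.674×10⁻¹¹ × 7.348×10²² = 4.904×10¹² m³/s².
r = 1737 + 3149 = 4886.0 km = 4.886×10⁶ m.
Vis-viva rearranged: 1/a = 2/r − v²/μ = 4.093×10⁻⁷ − 1.231×10⁻⁷ = 2.862×10⁻⁷ m⁻¹.
a = 3.494×10⁶ m = 3494.1 km.

a ≈ 3490 km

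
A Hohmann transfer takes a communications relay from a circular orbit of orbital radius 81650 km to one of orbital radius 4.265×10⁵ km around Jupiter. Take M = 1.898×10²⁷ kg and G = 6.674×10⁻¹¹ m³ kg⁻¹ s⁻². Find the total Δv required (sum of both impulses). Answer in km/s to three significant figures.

μ = GM = 6.674×10⁻¹¹ × 1.898×10²⁷ = 1.267×10¹⁷ m³/s².
r₁ = 81650 km = 8.165×10⁷ m.
r₂ = 4.265×10⁵ km = 4.265×10⁸ m.
Transfer ellipse a_t = (r₁ + r₂)/2 = 2.541×10⁸ m.
At r₁: circular v_c1 = √(μ/r₁) = 39390 m/s; transfer-perijove v_p = √[μ(2/r₁ − 1/a_t)] = 51030 m/s.
Δv₁ = v_p − v_c1 = 11640 m/s.
At r₂: circular v_c2 = √(μ/r₂) = 17230 m/s; transfer-apojove v_a = √[μ(2/r₂ − 1/a_t)] = 9770 m/s.
Δv₂ = v_c2 − v_a = 7464 m/s.
Total Δv = Δv₁ + Δv₂ = 19110 m/s = 19.11 km/s.

Δv_total ≈ 19.1 km/s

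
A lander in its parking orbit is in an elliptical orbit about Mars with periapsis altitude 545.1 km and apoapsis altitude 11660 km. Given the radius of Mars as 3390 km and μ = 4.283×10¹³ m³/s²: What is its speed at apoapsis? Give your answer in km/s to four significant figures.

v ≈ 1.086 km/s

r_p = 3390 + 545.1 = 3935.1 km = 3.9351×10⁶ m.
r_a = 3390 + 11660 = 15050 km = 1.5050×10⁷ m.
Semi-major axis a = (r_p + r_a)/2 = 9492.5 km = 9.493×10⁶ m.
Vis-viva: v² = μ(2/r − 1/a) = 4.283×10¹³ × (1.329×10⁻⁷ − 1.053×10⁻⁷) = 1.180×10⁶ m²/s².
v = 1086 m/s = 1.086 km/s.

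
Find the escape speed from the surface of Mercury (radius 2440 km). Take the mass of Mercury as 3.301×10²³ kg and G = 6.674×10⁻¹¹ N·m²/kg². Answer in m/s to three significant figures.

μ = GM = 6.674×10⁻¹¹ × 3.301×10²³ = 2.203×10¹³ m³/s².
r = R = 2.440×10⁶ m.
Escape speed v_esc = √(2μ/r) = √(2 × 2.203×10¹³ / 2.440×10⁶) = √(1.806×10⁷) = 4249 m/s.

v_esc ≈ 4250 m/s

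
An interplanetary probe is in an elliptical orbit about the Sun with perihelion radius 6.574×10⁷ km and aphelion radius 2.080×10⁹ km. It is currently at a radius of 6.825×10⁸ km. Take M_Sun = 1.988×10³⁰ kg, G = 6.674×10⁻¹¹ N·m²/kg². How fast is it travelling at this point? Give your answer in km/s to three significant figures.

v ≈ 16.3 km/s

μ = GM = 6.674×10⁻¹¹ × 1.988×10³⁰ = 1.327×10²⁰ m³/s².
Semi-major axis a = (r_p + r_a)/2 = 1.0729×10⁹ km = 1.073×10¹² m.
Vis-viva: v² = μ(2/r − 1/a) = 1.327×10²⁰ × (2.930×10⁻¹² − 9.321×10⁻¹³) = 2.651×10⁸ m²/s².
v = 16280 m/s = 16.28 km/s.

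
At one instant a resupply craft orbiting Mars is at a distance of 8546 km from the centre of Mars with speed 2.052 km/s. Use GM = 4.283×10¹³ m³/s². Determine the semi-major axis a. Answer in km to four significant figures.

a ≈ 7368 km

r = 8.546×10⁶ m.
Vis-viva rearranged: 1/a = 2/r − v²/μ = 2.340×10⁻⁷ − 9.831×10⁻⁸ = 1.357×10⁻⁷ m⁻¹.
a = 7.368×10⁶ m = 7368.4 km.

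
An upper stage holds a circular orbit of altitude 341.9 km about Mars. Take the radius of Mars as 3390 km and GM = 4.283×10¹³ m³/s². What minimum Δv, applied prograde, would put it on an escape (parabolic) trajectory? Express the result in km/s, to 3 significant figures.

r = 3390 + 341.9 = 3731.9 km = 3.7319×10⁶ m.
Circular speed v_c = √(μ/r) = 3388 m/s.
Escape speed v_esc = √(2μ/r) = √2 × v_c = 4791 m/s.
Δv = v_esc − v_c = 1403 m/s = 1.403 km/s.

Δv ≈ 1.40 km/s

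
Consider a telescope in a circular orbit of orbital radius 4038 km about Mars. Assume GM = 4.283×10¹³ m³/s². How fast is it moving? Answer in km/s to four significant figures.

v ≈ 3.257 km/s

r = 4038 km = 4.038×10⁶ m.
For a circular orbit v = √(μ/r) = √(4.283×10¹³ / 4.038×10⁶) = √(1.061×10⁷) = 3257 m/s.
That is 3.257 km/s.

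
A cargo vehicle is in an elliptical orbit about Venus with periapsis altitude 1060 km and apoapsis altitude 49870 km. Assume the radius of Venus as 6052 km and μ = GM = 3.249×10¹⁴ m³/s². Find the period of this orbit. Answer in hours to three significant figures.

T ≈ 17.1 hours

r_p = 6052 + 1060 = 7112.0 km = 7.1120×10⁶ m.
r_a = 6052 + 49870 = 55922 km = 5.5922×10⁷ m.
Semi-major axis a = (r_p + r_a)/2 = (7112.0 + 55922)/2 = 31517 km = 3.152×10⁷ m.
By Kepler's third law T = 2π√(a³/μ) = 2π × 9.816×10³ = 6.168×10⁴ s.
= 17.13 hours.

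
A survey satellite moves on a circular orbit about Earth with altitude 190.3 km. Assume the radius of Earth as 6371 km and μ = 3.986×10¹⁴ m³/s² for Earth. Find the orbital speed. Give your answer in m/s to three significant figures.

v ≈ 7790 m/s

r = 6371 + 190.3 = 6561.3 km = 6.5613×10⁶ m.
For a circular orbit v = √(μ/r) = √(3.986×10¹⁴ / 6.561×10⁶) = √(6.075×10⁷) = 7794 m/s.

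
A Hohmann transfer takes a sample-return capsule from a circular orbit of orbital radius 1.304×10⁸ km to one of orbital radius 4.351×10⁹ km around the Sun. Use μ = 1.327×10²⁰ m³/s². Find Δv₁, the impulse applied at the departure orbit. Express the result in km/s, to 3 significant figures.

Δv ≈ 12.6 km/s

r₁ = 1.304×10⁸ km = 1.304×10¹¹ m.
r₂ = 4.351×10⁹ km = 4.351×10¹² m.
Transfer ellipse a_t = (r₁ + r₂)/2 = 2.241×10¹² m.
At r₁: circular v_c1 = √(μ/r₁) = 31900 m/s; transfer-perihelion v_p = √[μ(2/r₁ − 1/a_t)] = 44450 m/s.
Δv₁ = v_p − v_c1 = 12550 m/s.
= 12.55 km/s.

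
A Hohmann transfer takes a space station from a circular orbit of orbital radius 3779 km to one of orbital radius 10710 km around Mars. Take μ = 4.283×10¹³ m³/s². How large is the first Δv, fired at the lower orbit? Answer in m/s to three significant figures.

r₁ = 3779 km = 3.779×10⁶ m.
r₂ = 10710 km = 1.071×10⁷ m.
Transfer ellipse a_t = (r₁ + r₂)/2 = 7.244×10⁶ m.
At r₁: circular v_c1 = √(μ/r₁) = 3367 m/s; transfer-periapsis v_p = √[μ(2/r₁ − 1/a_t)] = 4093 m/s.
Δv₁ = v_p − v_c1 = 726.8 m/s.

Δv ≈ 727 m/s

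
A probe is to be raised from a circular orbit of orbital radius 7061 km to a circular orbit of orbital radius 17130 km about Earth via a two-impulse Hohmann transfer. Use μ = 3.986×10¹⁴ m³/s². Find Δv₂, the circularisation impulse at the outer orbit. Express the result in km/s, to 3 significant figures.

Δv ≈ 1.14 km/s

r₁ = 7061 km = 7.061×10⁶ m.
r₂ = 17130 km = 1.713×10⁷ m.
Transfer ellipse a_t = (r₁ + r₂)/2 = 1.210×10⁷ m.
At r₁: circular v_c1 = √(μ/r₁) = 7513 m/s; transfer-perigee v_p = √[μ(2/r₁ − 1/a_t)] = 8941 m/s.
At r₂: circular v_c2 = √(μ/r₂) = 4824 m/s; transfer-apogee v_a = √[μ(2/r₂ − 1/a_t)] = 3686 m/s.
Δv₂ = v_c2 − v_a = 1138 m/s.
= 1.138 km/s.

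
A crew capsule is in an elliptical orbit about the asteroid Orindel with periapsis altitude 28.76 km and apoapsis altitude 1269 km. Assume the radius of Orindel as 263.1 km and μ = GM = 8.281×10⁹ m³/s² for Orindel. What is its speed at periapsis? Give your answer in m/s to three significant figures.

r_p = 263.1 + 28.76 = 291.86 km = 2.9186×10⁵ m.
r_a = 263.1 + 1269 = 1532.1 km = 1.5321×10⁶ m.
Semi-major axis a = (r_p + r_a)/2 = 911.98 km = 9.120×10⁵ m.
Vis-viva: v² = μ(2/r − 1/a) = 8.281×10⁹ × (6.853×10⁻⁶ − 1.097×10⁻⁶) = 4.767×10⁴ m²/s².
v = 218.3 m/s.

v ≈ 218 m/s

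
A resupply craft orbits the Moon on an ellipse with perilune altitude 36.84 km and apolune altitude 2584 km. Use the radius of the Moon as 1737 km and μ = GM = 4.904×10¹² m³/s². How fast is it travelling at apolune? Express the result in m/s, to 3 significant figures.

v ≈ 813 m/s

r_p = 1737 + 36.84 = 1773.8 km = 1.7738×10⁶ m.
r_a = 1737 + 2584 = 4321.0 km = 4.3210×10⁶ m.
Semi-major axis a = (r_p + r_a)/2 = 3047.4 km = 3.047×10⁶ m.
Vis-viva: v² = μ(2/r − 1/a) = 4.904×10¹² × (4.629×10⁻⁷ − 3.281×10⁻⁷) = 6.606×10⁵ m²/s².
v = 812.8 m/s.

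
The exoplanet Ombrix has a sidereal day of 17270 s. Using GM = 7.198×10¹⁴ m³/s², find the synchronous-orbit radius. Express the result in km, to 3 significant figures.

A synchronous orbit has period T, so by Kepler's third law a = (μT²/4π²)^(1/3).
μT²/4π² = 7.198×10¹⁴ × (1.727×10⁴)² / 39.48 = 5.438×10²¹ m³.
a = 1.759×10⁷ m = 17585 km.

r_sync ≈ 17600 km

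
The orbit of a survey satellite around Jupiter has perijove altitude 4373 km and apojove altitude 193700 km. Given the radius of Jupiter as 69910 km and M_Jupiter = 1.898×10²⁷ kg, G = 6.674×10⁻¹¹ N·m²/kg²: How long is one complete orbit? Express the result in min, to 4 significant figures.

μ = GM = 6.674×10⁻¹¹ × 1.898×10²⁷ = 1.267×10¹⁷ m³/s².
r_p = 69910 + 4373 = 74283 km = 7.4283×10⁷ m.
r_a = 69910 + 193700 = 263610 km = 2.6361×10⁸ m.
Semi-major axis a = (r_p + r_a)/2 = (74283 + 2.6361×10⁵)/2 = 1.6895×10⁵ km = 1.689×10⁸ m.
By Kepler's third law T = 2π√(a³/μ) = 2π × 6.170×10³ = 3.877×10⁴ s.
= 646.1 min.

T ≈ 646.1 min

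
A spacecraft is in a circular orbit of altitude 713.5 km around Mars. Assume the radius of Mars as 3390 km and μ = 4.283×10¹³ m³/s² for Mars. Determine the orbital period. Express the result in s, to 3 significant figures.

r = 3390 + 713.5 = 4103.5 km = 4.1035×10⁶ m.
Kepler's third law: T = 2π√(r³/μ) = 2π√((4.104×10⁶)³ / 4.283×10¹³).
r³/μ = 1.613×10⁶ s², so T = 2π × 1.270×10³ = 7.981×10³ s.

T ≈ 7980 s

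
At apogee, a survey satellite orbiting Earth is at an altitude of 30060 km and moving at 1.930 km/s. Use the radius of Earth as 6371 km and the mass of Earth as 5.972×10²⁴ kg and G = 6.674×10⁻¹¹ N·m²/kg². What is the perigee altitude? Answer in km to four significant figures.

perigee altitude ≈ 1103 km

μ = GM = 6.674×10⁻¹¹ × 5.972×10²⁴ = 3.986×10¹⁴ m³/s².
r_a = 6371 + 30060 = 36431 km = 3.643×10⁷ m.
Specific energy ε = v²/2 − μ/r = -9.078×10⁶ J/kg, so a = −μ/(2ε) = 2.195×10⁷ m.
The apsides satisfy r_p + r_a = 2a, so the perigee radius is 2a − r_a = 7.474×10⁶ m = 7474.2 km.
Perigee altitude = 7474.2 − 6371 = 1103.2 km.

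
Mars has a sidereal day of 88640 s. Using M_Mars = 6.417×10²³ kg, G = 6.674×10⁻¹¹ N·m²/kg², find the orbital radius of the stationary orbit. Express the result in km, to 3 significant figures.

μ = GM = 6.674×10⁻¹¹ × 6.417×10²³ = 4.283×10¹³ m³/s².
A synchronous orbit has period T, so by Kepler's third law a = (μT²/4π²)^(1/3).
μT²/4π² = 4.283×10¹³ × (8.864×10⁴)² / 39.48 = 8.524×10²¹ m³.
a = 2.043×10⁷ m = 20427 km.

r_sync ≈ 20400 km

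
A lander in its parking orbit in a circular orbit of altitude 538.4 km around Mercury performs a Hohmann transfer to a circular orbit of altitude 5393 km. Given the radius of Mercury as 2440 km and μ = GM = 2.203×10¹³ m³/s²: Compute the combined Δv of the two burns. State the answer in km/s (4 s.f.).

r₁ = 2440 + 538.4 = 2978.4 km = 2.9784×10⁶ m.
r₂ = 2440 + 5393 = 7833.0 km = 7.8330×10⁶ m.
Transfer ellipse a_t = (r₁ + r₂)/2 = 5.406×10⁶ m.
At r₁: circular v_c1 = √(μ/r₁) = 2720 m/s; transfer-periherm v_p = √[μ(2/r₁ − 1/a_t)] = 3274 m/s.
Δv₁ = v_p − v_c1 = 554.1 m/s.
At r₂: circular v_c2 = √(μ/r₂) = 1677 m/s; transfer-apoherm v_a = √[μ(2/r₂ − 1/a_t)] = 1245 m/s.
Δv₂ = v_c2 − v_a = 432.2 m/s.
Total Δv = Δv₁ + Δv₂ = 986.4 m/s = 0.9864 km/s.

Δv_total ≈ 0.9864 km/s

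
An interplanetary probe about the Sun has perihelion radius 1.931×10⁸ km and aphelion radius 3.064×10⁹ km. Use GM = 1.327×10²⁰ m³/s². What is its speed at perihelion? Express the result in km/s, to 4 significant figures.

v ≈ 35.96 km/s

Semi-major axis a = (r_p + r_a)/2 = 1.6286×10⁹ km = 1.629×10¹² m.
Vis-viva: v² = μ(2/r − 1/a) = 1.327×10²⁰ × (1.036×10⁻¹¹ − 6.140×10⁻¹³) = 1.293×10⁹ m²/s².
v = 35960 m/s = 35.96 km/s.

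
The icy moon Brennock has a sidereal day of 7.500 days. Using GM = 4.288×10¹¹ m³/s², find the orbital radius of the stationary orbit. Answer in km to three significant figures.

r_sync ≈ 16600 km

T = 7.500 days = 6.480×10⁵ s.
A synchronous orbit has period T, so by Kepler's third law a = (μT²/4π²)^(1/3).
μT²/4π² = 4.288×10¹¹ × (6.480×10⁵)² / 39.48 = 4.561×10²¹ m³.
a = 1.658×10⁷ m = 16584 km.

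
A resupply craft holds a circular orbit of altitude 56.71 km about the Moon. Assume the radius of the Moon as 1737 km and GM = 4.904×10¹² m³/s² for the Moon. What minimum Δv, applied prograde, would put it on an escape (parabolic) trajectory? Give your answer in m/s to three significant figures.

r = 1737 + 56.71 = 1793.7 km = 1.7937×10⁶ m.
Circular speed v_c = √(μ/r) = 1653 m/s.
Escape speed v_esc = √(2μ/r) = √2 × v_c = 2338 m/s.
Δv = v_esc − v_c = 684.9 m/s.

Δv ≈ 685 m/s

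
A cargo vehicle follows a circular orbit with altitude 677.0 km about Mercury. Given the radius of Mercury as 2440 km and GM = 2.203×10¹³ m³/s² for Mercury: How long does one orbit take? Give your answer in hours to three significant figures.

T ≈ 2.05 hours

r = 2440 + 677.0 = 3117.0 km = 3.1170×10⁶ m.
Kepler's third law: T = 2π√(r³/μ) = 2π√((3.117×10⁶)³ / 2.203×10¹³).
r³/μ = 1.375×10⁶ s², so T = 2π × 1.172×10³ = 7.367×10³ s.
Converting: 7.367×10³ s ÷ 3600 = 2.046 hours.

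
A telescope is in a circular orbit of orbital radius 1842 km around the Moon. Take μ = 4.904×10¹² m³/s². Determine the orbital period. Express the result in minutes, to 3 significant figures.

T ≈ 118 minutes

r = 1842 km = 1.842×10⁶ m.
Kepler's third law: T = 2π√(r³/μ) = 2π√((1.842×10⁶)³ / 4.904×10¹²).
r³/μ = 1.274×10⁶ s², so T = 2π × 1.129×10³ = 7.093×10³ s.
Converting: 7.093×10³ s ÷ 60.00 = 118.2 minutes.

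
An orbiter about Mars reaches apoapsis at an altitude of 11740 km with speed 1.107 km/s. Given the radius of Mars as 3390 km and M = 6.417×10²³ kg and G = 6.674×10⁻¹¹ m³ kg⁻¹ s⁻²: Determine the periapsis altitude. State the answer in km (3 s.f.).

μ = GM = 6.674×10⁻¹¹ × 6.417×10²³ = 4.283×10¹³ m³/s².
r_a = 3390 + 11740 = 15130 km = 1.513×10⁷ m.
Specific energy ε = v²/2 − μ/r = -2.218×10⁶ J/kg, so a = −μ/(2ε) = 9.655×10⁶ m.
The apsides satisfy r_p + r_a = 2a, so the periapsis radius is 2a − r_a = 4.180×10⁶ m = 4179.9 km.
Periapsis altitude = 4179.9 − 3390 = 789.90 km.

periapsis altitude ≈ 790 km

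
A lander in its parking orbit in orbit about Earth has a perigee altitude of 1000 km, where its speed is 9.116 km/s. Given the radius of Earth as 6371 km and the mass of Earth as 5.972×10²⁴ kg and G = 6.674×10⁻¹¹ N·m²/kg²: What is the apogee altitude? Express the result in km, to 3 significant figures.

μ = GM = 6.674×10⁻¹¹ × 5.972×10²⁴ = 3.986×10¹⁴ m³/s².
r_p = 6371 + 1000 = 7371.0 km = 7.371×10⁶ m.
Specific energy ε = v²/2 − μ/r = -1.252×10⁷ J/kg, so a = −μ/(2ε) = 1.591×10⁷ m.
The apsides satisfy r_p + r_a = 2a, so the apogee radius is 2a − r_p = 2.446×10⁷ m = 24458 km.
Apogee altitude = 24458 − 6371 = 18087 km.

apogee altitude ≈ 18100 km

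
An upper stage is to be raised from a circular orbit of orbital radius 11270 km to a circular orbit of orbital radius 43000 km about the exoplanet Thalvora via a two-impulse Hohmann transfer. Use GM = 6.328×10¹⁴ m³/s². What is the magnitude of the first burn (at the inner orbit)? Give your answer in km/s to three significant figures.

r₁ = 11270 km = 1.127×10⁷ m.
r₂ = 43000 km = 4.300×10⁷ m.
Transfer ellipse a_t = (r₁ + r₂)/2 = 2.714×10⁷ m.
At r₁: circular v_c1 = √(μ/r₁) = 7493 m/s; transfer-periapsis v_p = √[μ(2/r₁ − 1/a_t)] = 9433 m/s.
Δv₁ = v_p − v_c1 = 1940 m/s.
= 1.940 km/s.

Δv ≈ 1.94 km/s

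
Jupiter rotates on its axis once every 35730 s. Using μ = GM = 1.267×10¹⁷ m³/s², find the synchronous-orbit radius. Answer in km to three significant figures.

r_sync ≈ 1.60×10⁵ km

A synchronous orbit has period T, so by Kepler's third law a = (μT²/4π²)^(1/3).
μT²/4π² = 1.267×10¹⁷ × (3.573×10⁴)² / 39.48 = 4.097×10²⁴ m³.
a = 1.600×10⁸ m = 1.6002×10⁵ km.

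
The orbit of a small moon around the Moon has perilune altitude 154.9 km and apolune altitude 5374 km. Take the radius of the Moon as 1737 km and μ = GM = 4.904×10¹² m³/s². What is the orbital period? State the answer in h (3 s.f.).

r_p = 1737 + 154.9 = 1891.9 km = 1.8919×10⁶ m.
r_a = 1737 + 5374 = 7111.0 km = 7.1110×10⁶ m.
Semi-major axis a = (r_p + r_a)/2 = (1891.9 + 7111.0)/2 = 4501.4 km = 4.501×10⁶ m.
By Kepler's third law T = 2π√(a³/μ) = 2π × 4.313×10³ = 2.710×10⁴ s.
= 7.527 h.

T ≈ 7.53 h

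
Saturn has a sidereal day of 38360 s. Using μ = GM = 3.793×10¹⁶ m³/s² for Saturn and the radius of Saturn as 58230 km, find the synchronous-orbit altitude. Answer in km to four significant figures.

h_sync ≈ 54000 km

A synchronous orbit has period T, so by Kepler's third law a = (μT²/4π²)^(1/3).
μT²/4π² = 3.793×10¹⁶ × (3.836×10⁴)² / 39.48 = 1.414×10²⁴ m³.
a = 1.122×10⁸ m = 1.1223×10⁵ km.
Altitude h = a − R = 1.1223×10⁵ − 58230 = 54005 km.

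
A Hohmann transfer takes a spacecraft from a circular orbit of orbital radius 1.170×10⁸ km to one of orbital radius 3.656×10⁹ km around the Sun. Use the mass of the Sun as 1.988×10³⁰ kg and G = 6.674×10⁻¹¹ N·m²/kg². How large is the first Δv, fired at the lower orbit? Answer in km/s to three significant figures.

Δv ≈ 13.2 km/s

μ = GM = 6.674×10⁻¹¹ × 1.988×10³⁰ = 1.327×10²⁰ m³/s².
r₁ = 1.170×10⁸ km = 1.170×10¹¹ m.
r₂ = 3.656×10⁹ km = 3.656×10¹² m.
Transfer ellipse a_t = (r₁ + r₂)/2 = 1.886×10¹² m.
At r₁: circular v_c1 = √(μ/r₁) = 33680 m/s; transfer-perihelion v_p = √[μ(2/r₁ − 1/a_t)] = 46880 m/s.
Δv₁ = v_p − v_c1 = 13200 m/s.
= 13.20 km/s.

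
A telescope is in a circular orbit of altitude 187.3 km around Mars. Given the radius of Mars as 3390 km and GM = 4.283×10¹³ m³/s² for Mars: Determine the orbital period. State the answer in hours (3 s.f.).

r = 3390 + 187.3 = 3577.3 km = 3.5773×10⁶ m.
Kepler's third law: T = 2π√(r³/μ) = 2π√((3.577×10⁶)³ / 4.283×10¹³).
r³/μ = 1.069×10⁶ s², so T = 2π × 1.034×10³ = 6.496×10³ s.
Converting: 6.496×10³ s ÷ 3600 = 1.804 hours.

T ≈ 1.80 hours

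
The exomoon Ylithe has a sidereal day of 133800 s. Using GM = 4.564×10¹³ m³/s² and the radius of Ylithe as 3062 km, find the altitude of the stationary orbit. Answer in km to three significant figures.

h_sync ≈ 24400 km

A synchronous orbit has period T, so by Kepler's third law a = (μT²/4π²)^(1/3).
μT²/4π² = 4.564×10¹³ × (1.338×10⁵)² / 39.48 = 2.070×10²² m³.
a = 2.746×10⁷ m = 27456 km.
Altitude h = a − R = 27456 − 3062 = 24394 km.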